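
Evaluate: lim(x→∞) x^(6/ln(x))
This is an exponential indeterminate form.

For exponential indeterminate forms, take the natural log:
  Let L = lim(x→∞) x^(6/ln(x))
  Then ln(L) = lim(x→∞) [exponent × ln(base)]
  Evaluate using L'Hôpital or standard limits, then exponentiate.
  L = e^(6)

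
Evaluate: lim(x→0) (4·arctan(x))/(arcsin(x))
This is a 0/0 indeterminate form.

Apply L'Hôpital's rule: differentiate numerator and denominator separately.
  f(x) = 4·atan(x)   ⇒   f'(x) = 4/(x^2 + 1)
  g(x) = asin(x)   ⇒   g'(x) = 1/sqrt(1 - x^2)
  lim(x→0) f'(x)/g'(x) = lim(x→0) (4/(x^2 + 1))/(1/sqrt(1 - x^2))
  = 4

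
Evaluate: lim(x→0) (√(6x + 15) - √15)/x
This is a standard limit.

Factor or rationalize the expression:
  lim(x→0) (√(6x + 15) - √15)/x = sqrt(15)/5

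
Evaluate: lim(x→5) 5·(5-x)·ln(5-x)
This is a 0·∞ indeterminate form.

Rewrite 0·∞ as a quotient (0/0 or ∞/∞ form), then apply L'Hôpital's rule:
  lim(x→5) 5·(5-x)·ln(5-x) = 0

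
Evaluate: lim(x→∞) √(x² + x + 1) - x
This is an ∞-∞ indeterminate form.

Combine fractions or rationalize to convert ∞-∞ to 0/0 form:
  lim(x→∞) √(x² + x + 1) - x = 1/2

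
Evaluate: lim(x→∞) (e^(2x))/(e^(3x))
This is an ∞/∞ indeterminate form.

Apply L'Hôpital's rule: differentiate numerator and denominator separately.
  f(x) = e^(2·x)   ⇒   f'(x) = 2·e^(2·x)
  g(x) = e^(3·x)   ⇒   g'(x) = 3·e^(3·x)
  lim(x→∞) f'(x)/g'(x) = lim(x→∞) (2·e^(2·x))/(3·e^(3·x))
  = 0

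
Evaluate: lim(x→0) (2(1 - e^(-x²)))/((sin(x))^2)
This is a 0/0 indeterminate form.

Apply L'Hôpital's rule: differentiate numerator and denominator separately.
  f(x) = 2 - 2·e^(-x^2)   ⇒   f'(x) = 4·x·e^(-x^2)
  g(x) = sin(x)^2   ⇒   g'(x) = 2·sin(x)·cos(x)
  lim(x→0) f'(x)/g'(x) = lim(x→0) (4·x·e^(-x^2))/(2·sin(x)·cos(x))
  = 2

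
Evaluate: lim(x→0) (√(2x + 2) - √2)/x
This is a standard limit.

Factor or rationalize the expression:
  lim(x→0) (√(2x + 2) - √2)/x = sqrt(2)/2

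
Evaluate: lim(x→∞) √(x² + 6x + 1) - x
This is an ∞-∞ indeterminate form.

Combine fractions or rationalize to convert ∞-∞ to 0/0 form:
  lim(x→∞) √(x² + 6x + 1) - x = 3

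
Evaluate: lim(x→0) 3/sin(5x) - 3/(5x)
This is an ∞-∞ indeterminate form.

Combine fractions or rationalize to convert ∞-∞ to 0/0 form:
  lim(x→0) 3/sin(5x) - 3/(5x) = 0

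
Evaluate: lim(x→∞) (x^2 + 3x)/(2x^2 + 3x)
This is an ∞/∞ indeterminate form.

Apply L'Hôpital's rule: differentiate numerator and denominator separately.
  f(x) = x^2 + 3·x   ⇒   f'(x) = 2·x + 3
  g(x) = 2·x^2 + 3·x   ⇒   g'(x) = 4·x + 3
  lim(x→∞) f'(x)/g'(x) = lim(x→∞) (2·x + 3)/(4·x + 3)
  = 1/2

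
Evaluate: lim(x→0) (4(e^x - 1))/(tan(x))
This is a 0/0 indeterminate form.

Apply L'Hôpital's rule: differentiate numerator and denominator separately.
  f(x) = 4·e^(x) - 4   ⇒   f'(x) = 4·e^(x)
  g(x) = tan(x)   ⇒   g'(x) = tan(x)^2 + 1
  lim(x→0) f'(x)/g'(x) = lim(x→0) (4·e^(x))/(tan(x)^2 + 1)
  = 4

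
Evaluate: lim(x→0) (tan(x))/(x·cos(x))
This is a 0/0 indeterminate form.

Apply L'Hôpital's rule: differentiate numerator and denominator separately.
  f(x) = tan(x)   ⇒   f'(x) = tan(x)^2 + 1
  g(x) = x·cos(x)   ⇒   g'(x) = -x·sin(x) + cos(x)
  lim(x→0) f'(x)/g'(x) = lim(x→0) (tan(x)^2 + 1)/(-x·sin(x) + cos(x))
  = 1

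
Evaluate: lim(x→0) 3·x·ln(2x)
This is a 0·∞ indeterminate form.

Rewrite 0·∞ as a quotient (0/0 or ∞/∞ form), then apply L'Hôpital's rule:
  lim(x→0) 3·x·ln(2x) = 0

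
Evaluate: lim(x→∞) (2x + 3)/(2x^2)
This is an ∞/∞ indeterminate form.

Apply L'Hôpital's rule: differentiate numerator and denominator separately.
  f(x) = 2·x + 3   ⇒   f'(x) = 2
  g(x) = 2·x^2   ⇒   g'(x) = 4·x
  lim(x→∞) f'(x)/g'(x) = lim(x→∞) (2)/(4·x)
  = 0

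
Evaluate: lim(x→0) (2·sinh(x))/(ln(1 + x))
This is a 0/0 indeterminate form.

Apply L'Hôpital's rule: differentiate numerator and denominator separately.
  f(x) = 2·sinh(x)   ⇒   f'(x) = 2·cosh(x)
  g(x) = ln(x + 1)   ⇒   g'(x) = 1/(x + 1)
  lim(x→0) f'(x)/g'(x) = lim(x→0) (2·cosh(x))/(1/(x + 1))
  = 2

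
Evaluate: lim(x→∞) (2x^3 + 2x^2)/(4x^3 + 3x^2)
This is an ∞/∞ indeterminate form.

Apply L'Hôpital's rule: differentiate numerator and denominator separately.
  f(x) = 2·x^3 + 2·x^2   ⇒   f'(x) = 6·x^2 + 4·x
  g(x) = 4·x^3 + 3·x^2   ⇒   g'(x) = 12·x^2 + 6·x
  lim(x→∞) f'(x)/g'(x) = lim(x→∞) (6·x^2 + 4·x)/(12·x^2 + 6·x)
  = 1/2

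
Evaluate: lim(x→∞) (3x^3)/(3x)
This is an ∞/∞ indeterminate form.

Apply L'Hôpital's rule: differentiate numerator and denominator separately.
  f(x) = 3·x^3   ⇒   f'(x) = 9·x^2
  g(x) = 3·x   ⇒   g'(x) = 3
  lim(x→∞) f'(x)/g'(x) = lim(x→∞) (9·x^2)/(3)
  = ∞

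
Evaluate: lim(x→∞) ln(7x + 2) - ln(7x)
This is an ∞-∞ indeterminate form.

Combine fractions or rationalize to convert ∞-∞ to 0/0 form:
  lim(x→∞) ln(7x + 2) - ln(7x) = 0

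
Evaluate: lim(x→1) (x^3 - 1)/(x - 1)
This is a standard limit.

Factor or rationalize the expression:
  lim(x→1) (x^3 - 1)/(x - 1) = 3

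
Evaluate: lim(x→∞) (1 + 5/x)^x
This is an exponential indeterminate form.

For exponential indeterminate forms, take the natural log:
  Let L = lim(x→∞) (1 + 5/x)^x
  Then ln(L) = lim(x→∞) [exponent × ln(base)]
  Evaluate using L'Hôpital or standard limits, then exponentiate.
  L = e^(5)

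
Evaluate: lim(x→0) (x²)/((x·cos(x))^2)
This is a 0/0 indeterminate form.

Apply L'Hôpital's rule: differentiate numerator and denominator separately.
  f(x) = x^2   ⇒   f'(x) = 2·x
  g(x) = x^2·cos(x)^2   ⇒   g'(x) = -2·x^2·sin(x)·cos(x) + 2·x·cos(x)^2
  lim(x→0) f'(x)/g'(x) = lim(x→0) (2·x)/(-2·x^2·sin(x)·cos(x) + 2·x·cos(x)^2)
  = 1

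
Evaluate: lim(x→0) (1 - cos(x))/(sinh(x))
This is a 0/0 indeterminate form.

Apply L'Hôpital's rule: differentiate numerator and denominator separately.
  f(x) = 1 - cos(x)   ⇒   f'(x) = sin(x)
  g(x) = sinh(x)   ⇒   g'(x) = cosh(x)
  lim(x→0) f'(x)/g'(x) = lim(x→0) (sin(x))/(cosh(x))
  = 0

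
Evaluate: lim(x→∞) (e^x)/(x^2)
This is an ∞/∞ indeterminate form.

Apply L'Hôpital's rule: differentiate numerator and denominator separately.
  f(x) = e^(x)   ⇒   f'(x) = e^(x)
  g(x) = x^2   ⇒   g'(x) = 2·x
  lim(x→∞) f'(x)/g'(x) = lim(x→∞) (e^(x))/(2·x)
  = ∞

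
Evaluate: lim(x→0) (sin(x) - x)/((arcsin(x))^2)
This is a 0/0 indeterminate form.

Apply L'Hôpital's rule: differentiate numerator and denominator separately.
  f(x) = -x + sin(x)   ⇒   f'(x) = cos(x) - 1
  g(x) = asin(x)^2   ⇒   g'(x) = 2·asin(x)/sqrt(1 - x^2)
  lim(x→0) f'(x)/g'(x) = lim(x→0) (cos(x) - 1)/(2·asin(x)/sqrt(1 - x^2))
  = 0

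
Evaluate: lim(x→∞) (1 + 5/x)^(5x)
This is an exponential indeterminate form.

For exponential indeterminate forms, take the natural log:
  Let L = lim(x→∞) (1 + 5/x)^(5x)
  Then ln(L) = lim(x→∞) [exponent × ln(base)]
  Evaluate using L'Hôpital or standard limits, then exponentiate.
  L = e^(25)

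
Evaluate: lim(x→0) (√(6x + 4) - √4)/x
This is a standard limit.

Factor or rationalize the expression:
  lim(x→0) (√(6x + 4) - √4)/x = 3/2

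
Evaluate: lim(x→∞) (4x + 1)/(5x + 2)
This is an ∞/∞ indeterminate form.

Apply L'Hôpital's rule: differentiate numerator and denominator separately.
  f(x) = 4·x + 1   ⇒   f'(x) = 4
  g(x) = 5·x + 2   ⇒   g'(x) = 5
  lim(x→∞) f'(x)/g'(x) = lim(x→∞) (4)/(5)
  = 4/5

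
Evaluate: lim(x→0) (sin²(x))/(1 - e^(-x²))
This is a 0/0 indeterminate form.

Apply L'Hôpital's rule: differentiate numerator and denominator separately.
  f(x) = sin(x)^2   ⇒   f'(x) = 2·sin(x)·cos(x)
  g(x) = 1 - e^(-x^2)   ⇒   g'(x) = 2·x·e^(-x^2)
  lim(x→0) f'(x)/g'(x) = lim(x→0) (2·sin(x)·cos(x))/(2·x·e^(-x^2))
  = 1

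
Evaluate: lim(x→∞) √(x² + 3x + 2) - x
This is an ∞-∞ indeterminate form.

Combine fractions or rationalize to convert ∞-∞ to 0/0 form:
  lim(x→∞) √(x² + 3x + 2) - x = 3/2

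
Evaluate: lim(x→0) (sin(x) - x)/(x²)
This is a 0/0 indeterminate form.

Apply L'Hôpital's rule: differentiate numerator and denominator separately.
  f(x) = -x + sin(x)   ⇒   f'(x) = cos(x) - 1
  g(x) = x^2   ⇒   g'(x) = 2·x
  lim(x→0) f'(x)/g'(x) = lim(x→0) (cos(x) - 1)/(2·x)
  = 0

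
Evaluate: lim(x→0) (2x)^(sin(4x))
This is an exponential indeterminate form.

For exponential indeterminate forms, take the natural log:
  Let L = lim(x→0) (2x)^(sin(4x))
  Then ln(L) = lim(x→0) [exponent × ln(base)]
  Evaluate using L'Hôpital or standard limits, then exponentiate.
  L = 1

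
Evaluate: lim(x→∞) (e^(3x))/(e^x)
This is an ∞/∞ indeterminate form.

Apply L'Hôpital's rule: differentiate numerator and denominator separately.
  f(x) = e^(3·x)   ⇒   f'(x) = 3·e^(3·x)
  g(x) = e^(x)   ⇒   g'(x) = e^(x)
  lim(x→∞) f'(x)/g'(x) = lim(x→∞) (3·e^(3·x))/(e^(x))
  = ∞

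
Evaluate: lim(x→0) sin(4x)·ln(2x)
This is a 0·∞ indeterminate form.

Rewrite 0·∞ as a quotient (0/0 or ∞/∞ form), then apply L'Hôpital's rule:
  lim(x→0) sin(4x)·ln(2x) = 0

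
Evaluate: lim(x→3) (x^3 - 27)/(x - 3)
This is a standard limit.

Factor or rationalize the expression:
  lim(x→3) (x^3 - 27)/(x - 3) = 27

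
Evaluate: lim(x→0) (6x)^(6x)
This is an exponential indeterminate form.

For exponential indeterminate forms, take the natural log:
  Let L = lim(x→0) (6x)^(6x)
  Then ln(L) = lim(x→0) [exponent × ln(base)]
  Evaluate using L'Hôpital or standard limits, then exponentiate.
  L = 1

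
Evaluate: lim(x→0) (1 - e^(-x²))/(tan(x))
This is a 0/0 indeterminate form.

Apply L'Hôpital's rule: differentiate numerator and denominator separately.
  f(x) = 1 - e^(-x^2)   ⇒   f'(x) = 2·x·e^(-x^2)
  g(x) = tan(x)   ⇒   g'(x) = tan(x)^2 + 1
  lim(x→0) f'(x)/g'(x) = lim(x→0) (2·x·e^(-x^2))/(tan(x)^2 + 1)
  = 0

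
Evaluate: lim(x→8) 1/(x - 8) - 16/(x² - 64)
This is an ∞-∞ indeterminate form.

Combine fractions or rationalize to convert ∞-∞ to 0/0 form:
  lim(x→8) 1/(x - 8) - 16/(x² - 64) = 1/16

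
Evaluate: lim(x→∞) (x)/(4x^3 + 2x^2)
This is an ∞/∞ indeterminate form.

Apply L'Hôpital's rule: differentiate numerator and denominator separately.
  f(x) = x   ⇒   f'(x) = 1
  g(x) = 4·x^3 + 2·x^2   ⇒   g'(x) = 12·x^2 + 4·x
  lim(x→∞) f'(x)/g'(x) = lim(x→∞) (1)/(12·x^2 + 4·x)
  = 0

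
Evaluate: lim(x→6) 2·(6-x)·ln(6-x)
This is a 0·∞ indeterminate form.

Rewrite 0·∞ as a quotient (0/0 or ∞/∞ form), then apply L'Hôpital's rule:
  lim(x→6) 2·(6-x)·ln(6-x) = 0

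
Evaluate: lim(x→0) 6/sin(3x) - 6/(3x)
This is an ∞-∞ indeterminate form.

Combine fractions or rationalize to convert ∞-∞ to 0/0 form:
  lim(x→0) 6/sin(3x) - 6/(3x) = 0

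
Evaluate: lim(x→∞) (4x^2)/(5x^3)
This is an ∞/∞ indeterminate form.

Apply L'Hôpital's rule: differentiate numerator and denominator separately.
  f(x) = 4·x^2   ⇒   f'(x) = 8·x
  g(x) = 5·x^3   ⇒   g'(x) = 15·x^2
  lim(x→∞) f'(x)/g'(x) = lim(x→∞) (8·x)/(15·x^2)
  = 0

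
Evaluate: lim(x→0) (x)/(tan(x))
This is a 0/0 indeterminate form.

Apply L'Hôpital's rule: differentiate numerator and denominator separately.
  f(x) = x   ⇒   f'(x) = 1
  g(x) = tan(x)   ⇒   g'(x) = tan(x)^2 + 1
  lim(x→0) f'(x)/g'(x) = lim(x→0) (1)/(tan(x)^2 + 1)
  = 1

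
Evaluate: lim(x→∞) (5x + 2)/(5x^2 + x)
This is an ∞/∞ indeterminate form.

Apply L'Hôpital's rule: differentiate numerator and denominator separately.
  f(x) = 5·x + 2   ⇒   f'(x) = 5
  g(x) = 5·x^2 + x   ⇒   g'(x) = 10·x + 1
  lim(x→∞) f'(x)/g'(x) = lim(x→∞) (5)/(10·x + 1)
  = 0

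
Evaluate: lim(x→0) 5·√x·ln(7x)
This is a 0·∞ indeterminate form.

Rewrite 0·∞ as a quotient (0/0 or ∞/∞ form), then apply L'Hôpital's rule:
  lim(x→0) 5·√x·ln(7x) = 0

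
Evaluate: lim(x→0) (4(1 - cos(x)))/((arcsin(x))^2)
This is a 0/0 indeterminate form.

Apply L'Hôpital's rule: differentiate numerator and denominator separately.
  f(x) = 4 - 4·cos(x)   ⇒   f'(x) = 4·sin(x)
  g(x) = asin(x)^2   ⇒   g'(x) = 2·asin(x)/sqrt(1 - x^2)
  lim(x→0) f'(x)/g'(x) = lim(x→0) (4·sin(x))/(2·asin(x)/sqrt(1 - x^2))
  = 2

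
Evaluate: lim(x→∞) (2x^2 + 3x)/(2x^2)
This is an ∞/∞ indeterminate form.

Apply L'Hôpital's rule: differentiate numerator and denominator separately.
  f(x) = 2·x^2 + 3·x   ⇒   f'(x) = 4·x + 3
  g(x) = 2·x^2   ⇒   g'(x) = 4·x
  lim(x→∞) f'(x)/g'(x) = lim(x→∞) (4·x + 3)/(4·x)
  = 1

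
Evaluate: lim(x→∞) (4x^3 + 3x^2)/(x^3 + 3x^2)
This is an ∞/∞ indeterminate form.

Apply L'Hôpital's rule: differentiate numerator and denominator separately.
  f(x) = 4·x^3 + 3·x^2   ⇒   f'(x) = 12·x^2 + 6·x
  g(x) = x^3 + 3·x^2   ⇒   g'(x) = 3·x^2 + 6·x
  lim(x→∞) f'(x)/g'(x) = lim(x→∞) (12·x^2 + 6·x)/(3·x^2 + 6·x)
  = 4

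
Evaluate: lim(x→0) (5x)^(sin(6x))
This is an exponential indeterminate form.

For exponential indeterminate forms, take the natural log:
  Let L = lim(x→0) (5x)^(sin(6x))
  Then ln(L) = lim(x→0) [exponent × ln(base)]
  Evaluate using L'Hôpital or standard limits, then exponentiate.
  L = 1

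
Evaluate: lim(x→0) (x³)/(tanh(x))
This is a 0/0 indeterminate form.

Apply L'Hôpital's rule: differentiate numerator and denominator separately.
  f(x) = x^3   ⇒   f'(x) = 3·x^2
  g(x) = tanh(x)   ⇒   g'(x) = 1 - tanh(x)^2
  lim(x→0) f'(x)/g'(x) = lim(x→0) (3·x^2)/(1 - tanh(x)^2)
  = 0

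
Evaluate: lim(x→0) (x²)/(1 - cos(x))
This is a 0/0 indeterminate form.

Apply L'Hôpital's rule: differentiate numerator and denominator separately.
  f(x) = x^2   ⇒   f'(x) = 2·x
  g(x) = 1 - cos(x)   ⇒   g'(x) = sin(x)
  lim(x→0) f'(x)/g'(x) = lim(x→0) (2·x)/(sin(x))
  = 2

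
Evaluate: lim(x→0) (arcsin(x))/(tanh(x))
This is a 0/0 indeterminate form.

Apply L'Hôpital's rule: differentiate numerator and denominator separately.
  f(x) = asin(x)   ⇒   f'(x) = 1/sqrt(1 - x^2)
  g(x) = tanh(x)   ⇒   g'(x) = 1 - tanh(x)^2
  lim(x→0) f'(x)/g'(x) = lim(x→0) (1/sqrt(1 - x^2))/(1 - tanh(x)^2)
  = 1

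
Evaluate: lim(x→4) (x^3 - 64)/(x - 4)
This is a standard limit.

Factor or rationalize the expression:
  lim(x→4) (x^3 - 64)/(x - 4) = 48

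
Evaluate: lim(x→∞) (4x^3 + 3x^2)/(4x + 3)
This is an ∞/∞ indeterminate form.

Apply L'Hôpital's rule: differentiate numerator and denominator separately.
  f(x) = 4·x^3 + 3·x^2   ⇒   f'(x) = 12·x^2 + 6·x
  g(x) = 4·x + 3   ⇒   g'(x) = 4
  lim(x→∞) f'(x)/g'(x) = lim(x→∞) (12·x^2 + 6·x)/(4)
  = ∞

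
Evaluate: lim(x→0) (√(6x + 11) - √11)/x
This is a standard limit.

Factor or rationalize the expression:
  lim(x→0) (√(6x + 11) - √11)/x = 3·sqrt(11)/11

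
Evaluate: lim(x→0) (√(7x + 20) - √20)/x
This is a standard limit.

Factor or rationalize the expression:
  lim(x→0) (√(7x + 20) - √20)/x = 7·sqrt(5)/20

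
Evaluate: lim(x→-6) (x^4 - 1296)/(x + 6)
This is a standard limit.

Factor or rationalize the expression:
  lim(x→-6) (x^4 - 1296)/(x + 6) = -864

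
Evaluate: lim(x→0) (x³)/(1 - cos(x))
This is a 0/0 indeterminate form.

Apply L'Hôpital's rule: differentiate numerator and denominator separately.
  f(x) = x^3   ⇒   f'(x) = 3·x^2
  g(x) = 1 - cos(x)   ⇒   g'(x) = sin(x)
  lim(x→0) f'(x)/g'(x) = lim(x→0) (3·x^2)/(sin(x))
  = 0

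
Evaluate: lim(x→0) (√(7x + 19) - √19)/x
This is a standard limit.

Factor or rationalize the expression:
  lim(x→0) (√(7x + 19) - √19)/x = 7·sqrt(19)/38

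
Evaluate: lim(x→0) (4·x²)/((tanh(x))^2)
This is a 0/0 indeterminate form.

Apply L'Hôpital's rule: differentiate numerator and denominator separately.
  f(x) = 4·x^2   ⇒   f'(x) = 8·x
  g(x) = tanh(x)^2   ⇒   g'(x) = (2 - 2·tanh(x)^2)·tanh(x)
  lim(x→0) f'(x)/g'(x) = lim(x→0) (8·x)/((2 - 2·tanh(x)^2)·tanh(x))
  = 4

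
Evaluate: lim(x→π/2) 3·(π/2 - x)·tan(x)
This is a 0·∞ indeterminate form.

Rewrite 0·∞ as a quotient (0/0 or ∞/∞ form), then apply L'Hôpital's rule:
  lim(x→π/2) 3·(π/2 - x)·tan(x) = 3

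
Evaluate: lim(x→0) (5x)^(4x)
This is an exponential indeterminate form.

For exponential indeterminate forms, take the natural log:
  Let L = lim(x→0) (5x)^(4x)
  Then ln(L) = lim(x→0) [exponent × ln(base)]
  Evaluate using L'Hôpital or standard limits, then exponentiate.
  L = 1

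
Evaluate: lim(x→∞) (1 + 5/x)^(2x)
This is an exponential indeterminate form.

For exponential indeterminate forms, take the natural log:
  Let L = lim(x→∞) (1 + 5/x)^(2x)
  Then ln(L) = lim(x→∞) [exponent × ln(base)]
  Evaluate using L'Hôpital or standard limits, then exponentiate.
  L = e^(10)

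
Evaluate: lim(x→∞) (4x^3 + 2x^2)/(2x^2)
This is an ∞/∞ indeterminate form.

Apply L'Hôpital's rule: differentiate numerator and denominator separately.
  f(x) = 4·x^3 + 2·x^2   ⇒   f'(x) = 12·x^2 + 4·x
  g(x) = 2·x^2   ⇒   g'(x) = 4·x
  lim(x→∞) f'(x)/g'(x) = lim(x→∞) (12·x^2 + 4·x)/(4·x)
  = ∞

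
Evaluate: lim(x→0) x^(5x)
This is an exponential indeterminate form.

For exponential indeterminate forms, take the natural log:
  Let L = lim(x→0) x^(5x)
  Then ln(L) = lim(x→0) [exponent × ln(base)]
  Evaluate using L'Hôpital or standard limits, then exponentiate.
  L = 1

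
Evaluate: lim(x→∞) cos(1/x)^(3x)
This is an exponential indeterminate form.

For exponential indeterminate forms, take the natural log:
  Let L = lim(x→∞) cos(1/x)^(3x)
  Then ln(L) = lim(x→∞) [exponent × ln(base)]
  Evaluate using L'Hôpital or standard limits, then exponentiate.
  L = 1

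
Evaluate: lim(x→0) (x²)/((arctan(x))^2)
This is a 0/0 indeterminate form.

Apply L'Hôpital's rule: differentiate numerator and denominator separately.
  f(x) = x^2   ⇒   f'(x) = 2·x
  g(x) = atan(x)^2   ⇒   g'(x) = 2·atan(x)/(x^2 + 1)
  lim(x→0) f'(x)/g'(x) = lim(x→0) (2·x)/(2·atan(x)/(x^2 + 1))
  = 1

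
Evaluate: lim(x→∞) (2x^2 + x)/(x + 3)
This is an ∞/∞ indeterminate form.

Apply L'Hôpital's rule: differentiate numerator and denominator separately.
  f(x) = 2·x^2 + x   ⇒   f'(x) = 4·x + 1
  g(x) = x + 3   ⇒   g'(x) = 1
  lim(x→∞) f'(x)/g'(x) = lim(x→∞) (4·x + 1)/(1)
  = ∞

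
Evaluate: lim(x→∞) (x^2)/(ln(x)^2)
This is an ∞/∞ indeterminate form.

Apply L'Hôpital's rule: differentiate numerator and denominator separately.
  f(x) = x^2   ⇒   f'(x) = 2·x
  g(x) = ln(x)^2   ⇒   g'(x) = 2·ln(x)/x
  lim(x→∞) f'(x)/g'(x) = lim(x→∞) (2·x)/(2·ln(x)/x)
  = ∞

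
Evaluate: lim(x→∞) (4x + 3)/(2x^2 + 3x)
This is an ∞/∞ indeterminate form.

Apply L'Hôpital's rule: differentiate numerator and denominator separately.
  f(x) = 4·x + 3   ⇒   f'(x) = 4
  g(x) = 2·x^2 + 3·x   ⇒   g'(x) = 4·x + 3
  lim(x→∞) f'(x)/g'(x) = lim(x→∞) (4)/(4·x + 3)
  = 0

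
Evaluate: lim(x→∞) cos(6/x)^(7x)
This is an exponential indeterminate form.

For exponential indeterminate forms, take the natural log:
  Let L = lim(x→∞) cos(6/x)^(7x)
  Then ln(L) = lim(x→∞) [exponent × ln(base)]
  Evaluate using L'Hôpital or standard limits, then exponentiate.
  L = 1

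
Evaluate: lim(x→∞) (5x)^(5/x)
This is an exponential indeterminate form.

For exponential indeterminate forms, take the natural log:
  Let L = lim(x→∞) (5x)^(5/x)
  Then ln(L) = lim(x→∞) [exponent × ln(base)]
  Evaluate using L'Hôpital or standard limits, then exponentiate.
  L = 1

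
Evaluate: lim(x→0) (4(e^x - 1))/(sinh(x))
This is a 0/0 indeterminate form.

Apply L'Hôpital's rule: differentiate numerator and denominator separately.
  f(x) = 4·e^(x) - 4   ⇒   f'(x) = 4·e^(x)
  g(x) = sinh(x)   ⇒   g'(x) = cosh(x)
  lim(x→0) f'(x)/g'(x) = lim(x→0) (4·e^(x))/(cosh(x))
  = 4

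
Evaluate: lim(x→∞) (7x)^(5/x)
This is an exponential indeterminate form.

For exponential indeterminate forms, take the natural log:
  Let L = lim(x→∞) (7x)^(5/x)
  Then ln(L) = lim(x→∞) [exponent × ln(base)]
  Evaluate using L'Hôpital or standard limits, then exponentiate.
  L = 1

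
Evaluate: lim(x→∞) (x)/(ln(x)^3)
This is an ∞/∞ indeterminate form.

Apply L'Hôpital's rule: differentiate numerator and denominator separately.
  f(x) = x   ⇒   f'(x) = 1
  g(x) = ln(x)^3   ⇒   g'(x) = 3·ln(x)^2/x
  lim(x→∞) f'(x)/g'(x) = lim(x→∞) (1)/(3·ln(x)^2/x)
  = ∞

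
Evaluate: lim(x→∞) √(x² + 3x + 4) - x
This is an ∞-∞ indeterminate form.

Combine fractions or rationalize to convert ∞-∞ to 0/0 form:
  lim(x→∞) √(x² + 3x + 4) - x = 3/2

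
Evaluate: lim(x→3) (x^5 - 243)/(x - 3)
This is a standard limit.

Factor or rationalize the expression:
  lim(x→3) (x^5 - 243)/(x - 3) = 405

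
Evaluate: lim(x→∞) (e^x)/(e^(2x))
This is an ∞/∞ indeterminate form.

Apply L'Hôpital's rule: differentiate numerator and denominator separately.
  f(x) = e^(x)   ⇒   f'(x) = e^(x)
  g(x) = e^(2·x)   ⇒   g'(x) = 2·e^(2·x)
  lim(x→∞) f'(x)/g'(x) = lim(x→∞) (e^(x))/(2·e^(2·x))
  = 0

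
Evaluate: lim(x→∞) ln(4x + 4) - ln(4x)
This is an ∞-∞ indeterminate form.

Combine fractions or rationalize to convert ∞-∞ to 0/0 form:
  lim(x→∞) ln(4x + 4) - ln(4x) = 0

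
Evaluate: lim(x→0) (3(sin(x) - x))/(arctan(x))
This is a 0/0 indeterminate form.

Apply L'Hôpital's rule: differentiate numerator and denominator separately.
  f(x) = -3·x + 3·sin(x)   ⇒   f'(x) = 3·cos(x) - 3
  g(x) = atan(x)   ⇒   g'(x) = 1/(x^2 + 1)
  lim(x→0) f'(x)/g'(x) = lim(x→0) (3·cos(x) - 3)/(1/(x^2 + 1))
  = 0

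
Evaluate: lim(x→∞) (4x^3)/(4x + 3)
This is an ∞/∞ indeterminate form.

Apply L'Hôpital's rule: differentiate numerator and denominator separately.
  f(x) = 4·x^3   ⇒   f'(x) = 12·x^2
  g(x) = 4·x + 3   ⇒   g'(x) = 4
  lim(x→∞) f'(x)/g'(x) = lim(x→∞) (12·x^2)/(4)
  = ∞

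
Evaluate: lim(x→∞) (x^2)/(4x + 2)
This is an ∞/∞ indeterminate form.

Apply L'Hôpital's rule: differentiate numerator and denominator separately.
  f(x) = x^2   ⇒   f'(x) = 2·x
  g(x) = 4·x + 2   ⇒   g'(x) = 4
  lim(x→∞) f'(x)/g'(x) = lim(x→∞) (2·x)/(4)
  = ∞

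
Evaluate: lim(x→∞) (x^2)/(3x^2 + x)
This is an ∞/∞ indeterminate form.

Apply L'Hôpital's rule: differentiate numerator and denominator separately.
  f(x) = x^2   ⇒   f'(x) = 2·x
  g(x) = 3·x^2 + x   ⇒   g'(x) = 6·x + 1
  lim(x→∞) f'(x)/g'(x) = lim(x→∞) (2·x)/(6·x + 1)
  = 1/3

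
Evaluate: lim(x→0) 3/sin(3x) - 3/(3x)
This is an ∞-∞ indeterminate form.

Combine fractions or rationalize to convert ∞-∞ to 0/0 form:
  lim(x→0) 3/sin(3x) - 3/(3x) = 0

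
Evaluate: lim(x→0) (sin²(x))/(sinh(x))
This is a 0/0 indeterminate form.

Apply L'Hôpital's rule: differentiate numerator and denominator separately.
  f(x) = sin(x)^2   ⇒   f'(x) = 2·sin(x)·cos(x)
  g(x) = sinh(x)   ⇒   g'(x) = cosh(x)
  lim(x→0) f'(x)/g'(x) = lim(x→0) (2·sin(x)·cos(x))/(cosh(x))
  = 0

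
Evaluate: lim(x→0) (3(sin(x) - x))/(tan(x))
This is a 0/0 indeterminate form.

Apply L'Hôpital's rule: differentiate numerator and denominator separately.
  f(x) = -3·x + 3·sin(x)   ⇒   f'(x) = 3·cos(x) - 3
  g(x) = tan(x)   ⇒   g'(x) = tan(x)^2 + 1
  lim(x→0) f'(x)/g'(x) = lim(x→0) (3·cos(x) - 3)/(tan(x)^2 + 1)
  = 0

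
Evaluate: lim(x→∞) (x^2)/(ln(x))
This is an ∞/∞ indeterminate form.

Apply L'Hôpital's rule: differentiate numerator and denominator separately.
  f(x) = x^2   ⇒   f'(x) = 2·x
  g(x) = ln(x)   ⇒   g'(x) = 1/x
  lim(x→∞) f'(x)/g'(x) = lim(x→∞) (2·x)/(1/x)
  = ∞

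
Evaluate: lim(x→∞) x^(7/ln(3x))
This is an exponential indeterminate form.

For exponential indeterminate forms, take the natural log:
  Let L = lim(x→∞) x^(7/ln(3x))
  Then ln(L) = lim(x→∞) [exponent × ln(base)]
  Evaluate using L'Hôpital or standard limits, then exponentiate.
  L = e^(7)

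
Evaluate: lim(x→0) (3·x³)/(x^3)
This is a 0/0 indeterminate form.

Apply L'Hôpital's rule: differentiate numerator and denominator separately.
  f(x) = 3·x^3   ⇒   f'(x) = 9·x^2
  g(x) = x^3   ⇒   g'(x) = 3·x^2
  lim(x→0) f'(x)/g'(x) = lim(x→0) (9·x^2)/(3·x^2)
  = 3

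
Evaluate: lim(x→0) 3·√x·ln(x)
This is a 0·∞ indeterminate form.

Rewrite 0·∞ as a quotient (0/0 or ∞/∞ form), then apply L'Hôpital's rule:
  lim(x→0) 3·√x·ln(x) = 0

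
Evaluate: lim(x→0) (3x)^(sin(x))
This is an exponential indeterminate form.

For exponential indeterminate forms, take the natural log:
  Let L = lim(x→0) (3x)^(sin(x))
  Then ln(L) = lim(x→0) [exponent × ln(base)]
  Evaluate using L'Hôpital or standard limits, then exponentiate.
  L = 1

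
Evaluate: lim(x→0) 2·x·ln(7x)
This is a 0·∞ indeterminate form.

Rewrite 0·∞ as a quotient (0/0 or ∞/∞ form), then apply L'Hôpital's rule:
  lim(x→0) 2·x·ln(7x) = 0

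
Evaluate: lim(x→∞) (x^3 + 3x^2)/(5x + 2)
This is an ∞/∞ indeterminate form.

Apply L'Hôpital's rule: differentiate numerator and denominator separately.
  f(x) = x^3 + 3·x^2   ⇒   f'(x) = 3·x^2 + 6·x
  g(x) = 5·x + 2   ⇒   g'(x) = 5
  lim(x→∞) f'(x)/g'(x) = lim(x→∞) (3·x^2 + 6·x)/(5)
  = ∞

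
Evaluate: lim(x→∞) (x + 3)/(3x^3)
This is an ∞/∞ indeterminate form.

Apply L'Hôpital's rule: differentiate numerator and denominator separately.
  f(x) = x + 3   ⇒   f'(x) = 1
  g(x) = 3·x^3   ⇒   g'(x) = 9·x^2
  lim(x→∞) f'(x)/g'(x) = lim(x→∞) (1)/(9·x^2)
  = 0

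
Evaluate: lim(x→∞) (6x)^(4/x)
This is an exponential indeterminate form.

For exponential indeterminate forms, take the natural log:
  Let L = lim(x→∞) (6x)^(4/x)
  Then ln(L) = lim(x→∞) [exponent × ln(base)]
  Evaluate using L'Hôpital or standard limits, then exponentiate.
  L = 1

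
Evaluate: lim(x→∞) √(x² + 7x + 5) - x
This is an ∞-∞ indeterminate form.

Combine fractions or rationalize to convert ∞-∞ to 0/0 form:
  lim(x→∞) √(x² + 7x + 5) - x = 7/2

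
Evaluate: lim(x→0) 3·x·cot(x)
This is a 0·∞ indeterminate form.

Rewrite 0·∞ as a quotient (0/0 or ∞/∞ form), then apply L'Hôpital's rule:
  lim(x→0) 3·x·cot(x) = 3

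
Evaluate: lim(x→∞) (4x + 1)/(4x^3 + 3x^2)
This is an ∞/∞ indeterminate form.

Apply L'Hôpital's rule: differentiate numerator and denominator separately.
  f(x) = 4·x + 1   ⇒   f'(x) = 4
  g(x) = 4·x^3 + 3·x^2   ⇒   g'(x) = 12·x^2 + 6·x
  lim(x→∞) f'(x)/g'(x) = lim(x→∞) (4)/(12·x^2 + 6·x)
  = 0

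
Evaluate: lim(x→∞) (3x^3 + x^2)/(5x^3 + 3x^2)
This is an ∞/∞ indeterminate form.

Apply L'Hôpital's rule: differentiate numerator and denominator separately.
  f(x) = 3·x^3 + x^2   ⇒   f'(x) = 9·x^2 + 2·x
  g(x) = 5·x^3 + 3·x^2   ⇒   g'(x) = 15·x^2 + 6·x
  lim(x→∞) f'(x)/g'(x) = lim(x→∞) (9·x^2 + 2·x)/(15·x^2 + 6·x)
  = 3/5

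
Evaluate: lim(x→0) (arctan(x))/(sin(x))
This is a 0/0 indeterminate form.

Apply L'Hôpital's rule: differentiate numerator and denominator separately.
  f(x) = atan(x)   ⇒   f'(x) = 1/(x^2 + 1)
  g(x) = sin(x)   ⇒   g'(x) = cos(x)
  lim(x→0) f'(x)/g'(x) = lim(x→0) (1/(x^2 + 1))/(cos(x))
  = 1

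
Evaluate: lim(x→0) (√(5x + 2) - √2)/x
This is a standard limit.

Factor or rationalize the expression:
  lim(x→0) (√(5x + 2) - √2)/x = 5·sqrt(2)/4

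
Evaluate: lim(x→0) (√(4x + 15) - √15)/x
This is a standard limit.

Factor or rationalize the expression:
  lim(x→0) (√(4x + 15) - √15)/x = 2·sqrt(15)/15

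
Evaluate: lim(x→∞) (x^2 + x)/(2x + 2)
This is an ∞/∞ indeterminate form.

Apply L'Hôpital's rule: differentiate numerator and denominator separately.
  f(x) = x^2 + x   ⇒   f'(x) = 2·x + 1
  g(x) = 2·x + 2   ⇒   g'(x) = 2
  lim(x→∞) f'(x)/g'(x) = lim(x→∞) (2·x + 1)/(2)
  = ∞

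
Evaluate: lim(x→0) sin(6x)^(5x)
This is an exponential indeterminate form.

For exponential indeterminate forms, take the natural log:
  Let L = lim(x→0) sin(6x)^(5x)
  Then ln(L) = lim(x→0) [exponent × ln(base)]
  Evaluate using L'Hôpital or standard limits, then exponentiate.
  L = 1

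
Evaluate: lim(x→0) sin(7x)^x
This is an exponential indeterminate form.

For exponential indeterminate forms, take the natural log:
  Let L = lim(x→0) sin(7x)^x
  Then ln(L) = lim(x→0) [exponent × ln(base)]
  Evaluate using L'Hôpital or standard limits, then exponentiate.
  L = 1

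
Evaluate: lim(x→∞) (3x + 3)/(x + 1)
This is an ∞/∞ indeterminate form.

Apply L'Hôpital's rule: differentiate numerator and denominator separately.
  f(x) = 3·x + 3   ⇒   f'(x) = 3
  g(x) = x + 1   ⇒   g'(x) = 1
  lim(x→∞) f'(x)/g'(x) = lim(x→∞) (3)/(1)
  = 3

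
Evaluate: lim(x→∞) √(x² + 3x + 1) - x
This is an ∞-∞ indeterminate form.

Combine fractions or rationalize to convert ∞-∞ to 0/0 form:
  lim(x→∞) √(x² + 3x + 1) - x = 3/2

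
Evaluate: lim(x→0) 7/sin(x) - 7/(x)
This is an ∞-∞ indeterminate form.

Combine fractions or rationalize to convert ∞-∞ to 0/0 form:
  lim(x→0) 7/sin(x) - 7/(x) = 0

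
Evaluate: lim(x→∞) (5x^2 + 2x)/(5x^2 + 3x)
This is an ∞/∞ indeterminate form.

Apply L'Hôpital's rule: differentiate numerator and denominator separately.
  f(x) = 5·x^2 + 2·x   ⇒   f'(x) = 10·x + 2
  g(x) = 5·x^2 + 3·x   ⇒   g'(x) = 10·x + 3
  lim(x→∞) f'(x)/g'(x) = lim(x→∞) (10·x + 2)/(10·x + 3)
  = 1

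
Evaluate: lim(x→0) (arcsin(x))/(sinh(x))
This is a 0/0 indeterminate form.

Apply L'Hôpital's rule: differentiate numerator and denominator separately.
  f(x) = asin(x)   ⇒   f'(x) = 1/sqrt(1 - x^2)
  g(x) = sinh(x)   ⇒   g'(x) = cosh(x)
  lim(x→0) f'(x)/g'(x) = lim(x→0) (1/sqrt(1 - x^2))/(cosh(x))
  = 1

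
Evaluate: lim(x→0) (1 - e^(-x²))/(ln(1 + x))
This is a 0/0 indeterminate form.

Apply L'Hôpital's rule: differentiate numerator and denominator separately.
  f(x) = 1 - e^(-x^2)   ⇒   f'(x) = 2·x·e^(-x^2)
  g(x) = ln(x + 1)   ⇒   g'(x) = 1/(x + 1)
  lim(x→0) f'(x)/g'(x) = lim(x→0) (2·x·e^(-x^2))/(1/(x + 1))
  = 0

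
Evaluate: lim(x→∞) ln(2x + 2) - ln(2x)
This is an ∞-∞ indeterminate form.

Combine fractions or rationalize to convert ∞-∞ to 0/0 form:
  lim(x→∞) ln(2x + 2) - ln(2x) = 0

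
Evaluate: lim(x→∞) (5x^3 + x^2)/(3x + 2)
This is an ∞/∞ indeterminate form.

Apply L'Hôpital's rule: differentiate numerator and denominator separately.
  f(x) = 5·x^3 + x^2   ⇒   f'(x) = 15·x^2 + 2·x
  g(x) = 3·x + 2   ⇒   g'(x) = 3
  lim(x→∞) f'(x)/g'(x) = lim(x→∞) (15·x^2 + 2·x)/(3)
  = ∞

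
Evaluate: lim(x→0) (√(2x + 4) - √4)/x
This is a standard limit.

Factor or rationalize the expression:
  lim(x→0) (√(2x + 4) - √4)/x = 1/2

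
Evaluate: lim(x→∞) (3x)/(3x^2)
This is an ∞/∞ indeterminate form.

Apply L'Hôpital's rule: differentiate numerator and denominator separately.
  f(x) = 3·x   ⇒   f'(x) = 3
  g(x) = 3·x^2   ⇒   g'(x) = 6·x
  lim(x→∞) f'(x)/g'(x) = lim(x→∞) (3)/(6·x)
  = 0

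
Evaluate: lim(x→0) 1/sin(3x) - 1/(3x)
This is an ∞-∞ indeterminate form.

Combine fractions or rationalize to convert ∞-∞ to 0/0 form:
  lim(x→0) 1/sin(3x) - 1/(3x) = 0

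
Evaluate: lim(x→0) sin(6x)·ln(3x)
This is a 0·∞ indeterminate form.

Rewrite 0·∞ as a quotient (0/0 or ∞/∞ form), then apply L'Hôpital's rule:
  lim(x→0) sin(6x)·ln(3x) = 0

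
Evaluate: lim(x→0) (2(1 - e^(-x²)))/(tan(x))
This is a 0/0 indeterminate form.

Apply L'Hôpital's rule: differentiate numerator and denominator separately.
  f(x) = 2 - 2·e^(-x^2)   ⇒   f'(x) = 4·x·e^(-x^2)
  g(x) = tan(x)   ⇒   g'(x) = tan(x)^2 + 1
  lim(x→0) f'(x)/g'(x) = lim(x→0) (4·x·e^(-x^2))/(tan(x)^2 + 1)
  = 0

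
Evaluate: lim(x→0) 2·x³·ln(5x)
This is a 0·∞ indeterminate form.

Rewrite 0·∞ as a quotient (0/0 or ∞/∞ form), then apply L'Hôpital's rule:
  lim(x→0) 2·x³·ln(5x) = 0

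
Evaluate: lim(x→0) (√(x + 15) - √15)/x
This is a standard limit.

Factor or rationalize the expression:
  lim(x→0) (√(x + 15) - √15)/x = sqrt(15)/30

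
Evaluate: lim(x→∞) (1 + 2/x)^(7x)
This is an exponential indeterminate form.

For exponential indeterminate forms, take the natural log:
  Let L = lim(x→∞) (1 + 2/x)^(7x)
  Then ln(L) = lim(x→∞) [exponent × ln(base)]
  Evaluate using L'Hôpital or standard limits, then exponentiate.
  L = e^(14)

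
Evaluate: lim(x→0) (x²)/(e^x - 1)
This is a 0/0 indeterminate form.

Apply L'Hôpital's rule: differentiate numerator and denominator separately.
  f(x) = x^2   ⇒   f'(x) = 2·x
  g(x) = e^(x) - 1   ⇒   g'(x) = e^(x)
  lim(x→0) f'(x)/g'(x) = lim(x→0) (2·x)/(e^(x))
  = 0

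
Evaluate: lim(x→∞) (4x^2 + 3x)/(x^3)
This is an ∞/∞ indeterminate form.

Apply L'Hôpital's rule: differentiate numerator and denominator separately.
  f(x) = 4·x^2 + 3·x   ⇒   f'(x) = 8·x + 3
  g(x) = x^3   ⇒   g'(x) = 3·x^2
  lim(x→∞) f'(x)/g'(x) = lim(x→∞) (8·x + 3)/(3·x^2)
  = 0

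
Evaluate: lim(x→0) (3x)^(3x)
This is an exponential indeterminate form.

For exponential indeterminate forms, take the natural log:
  Let L = lim(x→0) (3x)^(3x)
  Then ln(L) = lim(x→0) [exponent × ln(base)]
  Evaluate using L'Hôpital or standard limits, then exponentiate.
  L = 1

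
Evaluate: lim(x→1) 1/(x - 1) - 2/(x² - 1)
This is an ∞-∞ indeterminate form.

Combine fractions or rationalize to convert ∞-∞ to 0/0 form:
  lim(x→1) 1/(x - 1) - 2/(x² - 1) = 1/2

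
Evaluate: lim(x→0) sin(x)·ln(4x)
This is a 0·∞ indeterminate form.

Rewrite 0·∞ as a quotient (0/0 or ∞/∞ form), then apply L'Hôpital's rule:
  lim(x→0) sin(x)·ln(4x) = 0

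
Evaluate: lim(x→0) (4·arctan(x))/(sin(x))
This is a 0/0 indeterminate form.

Apply L'Hôpital's rule: differentiate numerator and denominator separately.
  f(x) = 4·atan(x)   ⇒   f'(x) = 4/(x^2 + 1)
  g(x) = sin(x)   ⇒   g'(x) = cos(x)
  lim(x→0) f'(x)/g'(x) = lim(x→0) (4/(x^2 + 1))/(cos(x))
  = 4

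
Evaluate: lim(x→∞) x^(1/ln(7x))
This is an exponential indeterminate form.

For exponential indeterminate forms, take the natural log:
  Let L = lim(x→∞) x^(1/ln(7x))
  Then ln(L) = lim(x→∞) [exponent × ln(base)]
  Evaluate using L'Hôpital or standard limits, then exponentiate.
  L = e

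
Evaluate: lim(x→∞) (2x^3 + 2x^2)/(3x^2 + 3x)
This is an ∞/∞ indeterminate form.

Apply L'Hôpital's rule: differentiate numerator and denominator separately.
  f(x) = 2·x^3 + 2·x^2   ⇒   f'(x) = 6·x^2 + 4·x
  g(x) = 3·x^2 + 3·x   ⇒   g'(x) = 6·x + 3
  lim(x→∞) f'(x)/g'(x) = lim(x→∞) (6·x^2 + 4·x)/(6·x + 3)
  = ∞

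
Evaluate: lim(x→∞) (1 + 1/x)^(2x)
This is an exponential indeterminate form.

For exponential indeterminate forms, take the natural log:
  Let L = lim(x→∞) (1 + 1/x)^(2x)
  Then ln(L) = lim(x→∞) [exponent × ln(base)]
  Evaluate using L'Hôpital or standard limits, then exponentiate.
  L = e²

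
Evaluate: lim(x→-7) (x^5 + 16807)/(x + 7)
This is a standard limit.

Factor or rationalize the expression:
  lim(x→-7) (x^5 + 16807)/(x + 7) = 12005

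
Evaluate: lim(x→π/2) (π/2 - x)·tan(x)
This is a 0·∞ indeterminate form.

Rewrite 0·∞ as a quotient (0/0 or ∞/∞ form), then apply L'Hôpital's rule:
  lim(x→π/2) (π/2 - x)·tan(x) = 1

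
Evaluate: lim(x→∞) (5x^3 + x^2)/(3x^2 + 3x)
This is an ∞/∞ indeterminate form.

Apply L'Hôpital's rule: differentiate numerator and denominator separately.
  f(x) = 5·x^3 + x^2   ⇒   f'(x) = 15·x^2 + 2·x
  g(x) = 3·x^2 + 3·x   ⇒   g'(x) = 6·x + 3
  lim(x→∞) f'(x)/g'(x) = lim(x→∞) (15·x^2 + 2·x)/(6·x + 3)
  = ∞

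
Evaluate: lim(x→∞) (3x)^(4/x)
This is an exponential indeterminate form.

For exponential indeterminate forms, take the natural log:
  Let L = lim(x→∞) (3x)^(4/x)
  Then ln(L) = lim(x→∞) [exponent × ln(base)]
  Evaluate using L'Hôpital or standard limits, then exponentiate.
  L = 1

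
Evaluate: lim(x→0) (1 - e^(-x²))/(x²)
This is a 0/0 indeterminate form.

Apply L'Hôpital's rule: differentiate numerator and denominator separately.
  f(x) = 1 - e^(-x^2)   ⇒   f'(x) = 2·x·e^(-x^2)
  g(x) = x^2   ⇒   g'(x) = 2·x
  lim(x→0) f'(x)/g'(x) = lim(x→0) (2·x·e^(-x^2))/(2·x)
  = 1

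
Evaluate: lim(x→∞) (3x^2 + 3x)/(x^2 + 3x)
This is an ∞/∞ indeterminate form.

Apply L'Hôpital's rule: differentiate numerator and denominator separately.
  f(x) = 3·x^2 + 3·x   ⇒   f'(x) = 6·x + 3
  g(x) = x^2 + 3·x   ⇒   g'(x) = 2·x + 3
  lim(x→∞) f'(x)/g'(x) = lim(x→∞) (6·x + 3)/(2·x + 3)
  = 3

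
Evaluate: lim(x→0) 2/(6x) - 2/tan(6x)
This is an ∞-∞ indeterminate form.

Combine fractions or rationalize to convert ∞-∞ to 0/0 form:
  lim(x→0) 2/(6x) - 2/tan(6x) = 0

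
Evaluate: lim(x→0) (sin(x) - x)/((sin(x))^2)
This is a 0/0 indeterminate form.

Apply L'Hôpital's rule: differentiate numerator and denominator separately.
  f(x) = -x + sin(x)   ⇒   f'(x) = cos(x) - 1
  g(x) = sin(x)^2   ⇒   g'(x) = 2·sin(x)·cos(x)
  lim(x→0) f'(x)/g'(x) = lim(x→0) (cos(x) - 1)/(2·sin(x)·cos(x))
  = 0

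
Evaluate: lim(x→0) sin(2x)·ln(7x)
This is a 0·∞ indeterminate form.

Rewrite 0·∞ as a quotient (0/0 or ∞/∞ form), then apply L'Hôpital's rule:
  lim(x→0) sin(2x)·ln(7x) = 0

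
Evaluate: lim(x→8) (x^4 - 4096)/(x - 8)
This is a standard limit.

Factor or rationalize the expression:
  lim(x→8) (x^4 - 4096)/(x - 8) = 2048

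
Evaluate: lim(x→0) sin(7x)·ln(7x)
This is a 0·∞ indeterminate form.

Rewrite 0·∞ as a quotient (0/0 or ∞/∞ form), then apply L'Hôpital's rule:
  lim(x→0) sin(7x)·ln(7x) = 0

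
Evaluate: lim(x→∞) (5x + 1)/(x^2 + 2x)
This is an ∞/∞ indeterminate form.

Apply L'Hôpital's rule: differentiate numerator and denominator separately.
  f(x) = 5·x + 1   ⇒   f'(x) = 5
  g(x) = x^2 + 2·x   ⇒   g'(x) = 2·x + 2
  lim(x→∞) f'(x)/g'(x) = lim(x→∞) (5)/(2·x + 2)
  = 0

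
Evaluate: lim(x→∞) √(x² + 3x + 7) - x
This is an ∞-∞ indeterminate form.

Combine fractions or rationalize to convert ∞-∞ to 0/0 form:
  lim(x→∞) √(x² + 3x + 7) - x = 3/2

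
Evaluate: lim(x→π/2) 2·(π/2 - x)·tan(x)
This is a 0·∞ indeterminate form.

Rewrite 0·∞ as a quotient (0/0 or ∞/∞ form), then apply L'Hôpital's rule:
  lim(x→π/2) 2·(π/2 - x)·tan(x) = 2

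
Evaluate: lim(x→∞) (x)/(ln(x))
This is an ∞/∞ indeterminate form.

Apply L'Hôpital's rule: differentiate numerator and denominator separately.
  f(x) = x   ⇒   f'(x) = 1
  g(x) = ln(x)   ⇒   g'(x) = 1/x
  lim(x→∞) f'(x)/g'(x) = lim(x→∞) (1)/(1/x)
  = ∞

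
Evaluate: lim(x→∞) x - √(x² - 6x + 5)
This is an ∞-∞ indeterminate form.

Combine fractions or rationalize to convert ∞-∞ to 0/0 form:
  lim(x→∞) x - √(x² - 6x + 5) = 3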